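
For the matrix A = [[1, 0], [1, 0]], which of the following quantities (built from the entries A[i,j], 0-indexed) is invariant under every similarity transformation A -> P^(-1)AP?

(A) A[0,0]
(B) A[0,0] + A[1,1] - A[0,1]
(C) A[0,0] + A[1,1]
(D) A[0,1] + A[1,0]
C

A[0,0] + A[1,1] is the trace of A. By the cyclic property of the trace, tr(P^(-1)AP) = tr(APP^(-1)) = tr(A), so it is the same for every matrix similar to A.

The other combinations are not similarity invariants. For example, take P = [[1, 2], [0, 1]] (det P = 1), so P^(-1) = [[1, -2], [0, 1]] and
B = P^(-1)AP = [[-1, -2], [1, 2]].
Evaluating each option on A and on B:
(A) A[0,0]: 1 for A, -1 for B -> changes
(B) A[0,0] + A[1,1] - A[0,1]: 1 for A, 3 for B -> changes
(C) A[0,0] + A[1,1]: 1 for A, 1 for B -> unchanged
(D) A[0,1] + A[1,0]: 1 for A, -1 for B -> changes

Only (C) A[0,0] + A[1,1] = 1 survives (and it does so for every P, not just this one), so it is the invariant.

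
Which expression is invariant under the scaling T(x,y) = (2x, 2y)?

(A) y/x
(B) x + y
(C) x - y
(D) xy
A

Under the uniform scaling T(x,y) = (2x, 2y):
Substitute the transformed coordinates into each option and compare with the original:
(A) y/x  ->  (2y)/(2x) = y/x   [equals y/x: invariant]
(B) x + y  ->  (2x) + (2y) = 2x + 2y   [differs from x + y: not invariant]
(C) x - y  ->  (2x) - (2y) = 2x - 2y   [differs from x - y: not invariant]
(D) xy  ->  (2x)(2y) = 4xy   [differs from xy: not invariant]

Only option (A), y/x, is unchanged by the transformation.
The common factor 2 cancels in a ratio of coordinates, while sums, products and sums of squares pick up factors of 2 or 4.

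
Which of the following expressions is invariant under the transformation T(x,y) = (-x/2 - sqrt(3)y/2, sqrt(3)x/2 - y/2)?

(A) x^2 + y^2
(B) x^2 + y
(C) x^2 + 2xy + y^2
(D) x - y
A

An expression E(x,y) is invariant under T if E(T(x,y)) = E(x,y). Here T(x,y) = (-x/2 - sqrt(3)y/2, sqrt(3)x/2 - y/2).
Substitute the transformed coordinates into each option and compare with the original:
(A) x^2 + y^2  ->  (-x/2 - sqrt(3)y/2)^2 + (sqrt(3)x/2 - y/2)^2 = x^2 + y^2   [equals x^2 + y^2: invariant]
(B) x^2 + y  ->  (-x/2 - sqrt(3)y/2)^2 + (sqrt(3)x/2 - y/2) = x^2/4 + sqrt(3)xy/2 + sqrt(3)x/2 + 3y^2/4 - y/2   [differs from x^2 + y: not invariant]
(C) x^2 + 2xy + y^2  ->  (-x/2 - sqrt(3)y/2)^2 + 2(-x/2 - sqrt(3)y/2)(sqrt(3)x/2 - y/2) + (sqrt(3)x/2 - y/2)^2 = -sqrt(3)x^2/2 + x^2 - xy + sqrt(3)y^2/2 + y^2   [differs from x^2 + 2xy + y^2: not invariant]
(D) x - y  ->  (-x/2 - sqrt(3)y/2) - (sqrt(3)x/2 - y/2) = -sqrt(3)x/2 - x/2 - sqrt(3)y/2 + y/2   [differs from x - y: not invariant]

Only option (A), x^2 + y^2, is unchanged by the transformation.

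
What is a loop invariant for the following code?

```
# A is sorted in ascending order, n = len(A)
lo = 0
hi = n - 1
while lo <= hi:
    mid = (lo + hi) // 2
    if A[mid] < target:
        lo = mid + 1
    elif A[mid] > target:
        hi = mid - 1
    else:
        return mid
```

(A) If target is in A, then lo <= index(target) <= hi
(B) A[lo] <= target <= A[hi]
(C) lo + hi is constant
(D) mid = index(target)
A

A loop invariant must hold before the first iteration and be re-established by every execution of the body.

(A) If target is in A, then lo <= index(target) <= hi: Before the loop [lo, hi] = [0, n-1] covers every index. When A[mid] < target, sortedness puts target strictly to the right of mid, so setting lo = mid + 1 keeps index(target) in [lo, hi]; symmetrically for hi = mid - 1. Hence 'if target is in A then lo <= index(target) <= hi' holds after every iteration, and when lo > hi it proves target is absent.

The other options fail:
(B) A[lo] <= target <= A[hi]: fails when target is not in A (e.g. target < A[0] already violates it before the loop), so it is not maintained in general.
(C) lo + hi is constant: each iteration moves exactly one of lo, hi, so lo + hi changes (e.g. 0 + (n-1) becomes (mid+1) + (n-1)).
(D) mid = index(target): mid is just the current probe; it equals index(target) only on the iteration that returns.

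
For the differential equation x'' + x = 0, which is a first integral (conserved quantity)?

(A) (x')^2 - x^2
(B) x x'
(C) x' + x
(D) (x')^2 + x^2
D

A first integral I satisfies dI/dt = 0 along every solution. Differentiate each option and use the equation of motion:
(A) d/dt[(x')^2 - x^2] = 2x'x'' - 2x x' = -4x x', not identically 0
(B) d/dt[x x'] = (x')^2 + x x'' = (x')^2 - x^2, not identically 0
(C) d/dt[x' + x] = x'' + x' = -x + x', not identically 0
(D) d/dt[(x')^2 + x^2] = 2x'x'' + 2x x' = 2x'(-x) + 2x x' = 0

Only (D) has zero time-derivative. So the energy-like quantity (x')^2 + x^2 is the first integral.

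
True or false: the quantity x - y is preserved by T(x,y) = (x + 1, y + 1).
True

Substitute T(x,y) = (x + 1, y + 1) into the expression and compare with the original.

Original: x - y
After applying T: (x + 1) - (y + 1) = x - y

This is identical to the original x - y, so the expression is invariant.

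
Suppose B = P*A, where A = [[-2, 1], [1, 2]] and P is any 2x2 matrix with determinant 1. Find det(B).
-5

By the multiplicative property of determinants, det(B) = det(P*A) = det(P) * det(A) = det(A),
so the determinant is invariant under multiplication by any determinant-1 matrix; we just need det(A).

det(A) = (-2)(2) - (1)(1) = -4 - 1 = -5

Therefore det(B) = 1 * (-5) = -5.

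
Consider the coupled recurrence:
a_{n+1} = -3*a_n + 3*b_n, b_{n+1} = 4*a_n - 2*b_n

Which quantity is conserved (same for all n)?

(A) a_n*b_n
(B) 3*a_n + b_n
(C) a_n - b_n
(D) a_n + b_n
D

Replace a_n by a_{n+1} = -3*a_n + 3*b_n and b_n by b_{n+1} = 4*a_n - 2*b_n in each option and simplify:
(A) a_n*b_n  ->  (-3*a_n + 3*b_n)*(4*a_n - 2*b_n) = -12*a_n^2 + 18*a_n*b_n - 6*b_n^2   [not conserved]
(B) 3*a_n + b_n  ->  3*(-3*a_n + 3*b_n) + (4*a_n - 2*b_n) = -5*a_n + 7*b_n   [not conserved]
(C) a_n - b_n  ->  (-3*a_n + 3*b_n) - (4*a_n - 2*b_n) = -7*a_n + 5*b_n   [not conserved]
(D) a_n + b_n  ->  (-3*a_n + 3*b_n) + (4*a_n - 2*b_n) = a_n + b_n   [conserved]

Only (D) a_n + b_n returns to itself after one step, so it is the conserved quantity.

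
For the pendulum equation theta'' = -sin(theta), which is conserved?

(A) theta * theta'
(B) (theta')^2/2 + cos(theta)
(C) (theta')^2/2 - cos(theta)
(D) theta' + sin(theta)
C

A first integral I satisfies dI/dt = 0 along every solution. Differentiate each option and use the equation of motion:
(A) d/dt[theta * theta'] = (theta')^2 + theta theta'' = (theta')^2 - theta sin(theta), not identically 0
(B) d/dt[(theta')^2/2 + cos(theta)] = theta' theta'' - sin(theta) theta' = -2 theta' sin(theta), not identically 0
(C) d/dt[(theta')^2/2 - cos(theta)] = theta' theta'' + sin(theta) theta' = theta'(-sin(theta)) + theta' sin(theta) = 0
(D) d/dt[theta' + sin(theta)] = theta'' + cos(theta) theta' = -sin(theta) + theta' cos(theta), not identically 0

Only (C) has zero time-derivative. This is the total energy: kinetic (theta')^2/2 plus potential -cos(theta).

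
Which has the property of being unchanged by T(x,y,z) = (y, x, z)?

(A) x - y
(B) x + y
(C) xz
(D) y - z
B

Apply T(x,y,z) = (y, x, z) to each option, i.e. replace (x, y, z) by the transformed coordinates.
Substitute the transformed coordinates into each option and compare with the original:
(A) x - y  ->  (y) - (x) = -x + y   [differs from x - y: not invariant]
(B) x + y  ->  (y) + (x) = x + y   [equals x + y: invariant]
(C) xz  ->  (y)(z) = yz   [differs from xz: not invariant]
(D) y - z  ->  (x) - (z) = x - z   [differs from y - z: not invariant]

Only option (B), x + y, is unchanged by the transformation.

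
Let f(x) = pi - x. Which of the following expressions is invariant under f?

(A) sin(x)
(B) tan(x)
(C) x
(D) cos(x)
A

For f(x) = pi - x:
sin(pi - x) = sin(x), so sine is invariant under this transformation.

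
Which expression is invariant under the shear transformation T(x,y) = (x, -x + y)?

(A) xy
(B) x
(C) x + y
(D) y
B

Under the shear T(x,y) = (x, -x + y):
Substitute the transformed coordinates into each option and compare with the original:
(A) xy  ->  (x)(-x + y) = -x^2 + xy   [differs from xy: not invariant]
(B) x  ->  (x) = x   [equals x: invariant]
(C) x + y  ->  (x) + (-x + y) = y   [differs from x + y: not invariant]
(D) y  ->  (-x + y) = -x + y   [differs from y: not invariant]

Only option (B), x, is unchanged by the transformation.
A vertical shear moves points parallel to the y-axis, so the x-coordinate (and any function of x alone) is unchanged.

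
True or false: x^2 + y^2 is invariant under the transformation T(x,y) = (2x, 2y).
False

Substitute T(x,y) = (2x, 2y) into the expression and compare with the original.

Original: x^2 + y^2
After applying T: (2x)^2 + (2y)^2 = 4x^2 + 4y^2

This differs from the original x^2 + y^2 (difference: 3x^2 + 3y^2), so the expression is NOT invariant.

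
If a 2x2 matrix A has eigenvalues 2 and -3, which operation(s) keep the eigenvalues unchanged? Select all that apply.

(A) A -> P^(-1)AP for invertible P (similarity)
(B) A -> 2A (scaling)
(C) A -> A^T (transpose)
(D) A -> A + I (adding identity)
A and C

Eigenvalues are preserved by:
1. Similarity transformations: A -> P^(-1)AP (same characteristic polynomial)
2. Transpose: A^T has the same eigenvalues as A

Eigenvalues are NOT preserved by:
- Adding identity: eigenvalues become 2+1, -3+1
- Scaling: eigenvalues become 4, -6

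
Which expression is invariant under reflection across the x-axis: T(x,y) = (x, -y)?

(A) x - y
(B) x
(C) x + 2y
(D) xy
B

The map is reflection across the x-axis: T(x,y) = (x, -y).
Substitute the transformed coordinates into each option and compare with the original:
(A) x - y  ->  (x) - (-y) = x + y   [differs from x - y: not invariant]
(B) x  ->  (x) = x   [equals x: invariant]
(C) x + 2y  ->  (x) + 2(-y) = x - 2y   [differs from x + 2y: not invariant]
(D) xy  ->  (x)(-y) = -xy   [differs from xy: not invariant]

Only option (B), x, is unchanged by the transformation.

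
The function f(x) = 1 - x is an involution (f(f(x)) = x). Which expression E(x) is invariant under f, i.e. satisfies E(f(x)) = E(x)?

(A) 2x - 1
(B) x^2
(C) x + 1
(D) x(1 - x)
D

Replace x by f(x) = 1 - x in each option and simplify. As a quick numerical cross-check, also compare E(3) with E(f(3)) = E(-2).

(A) 2x - 1  ->  2(1 - x) - 1 = 1 - 2x; check: E(3) = 5 but E(-2) = -5.   [not invariant]
(B) x^2  ->  (1 - x)^2 = (x - 1)^2; check: E(3) = 9 but E(-2) = 4.   [not invariant]
(C) x + 1  ->  (1 - x) + 1 = 2 - x; check: E(3) = 4 but E(-2) = -1.   [not invariant]
(D) x(1 - x)  ->  (1 - x)(1 - (1 - x)), which simplifies back to x(1 - x); check: E(3) = -6, E(-2) = -6.   [invariant]

Only (D) is unchanged. E is symmetric under swapping x with f(x) = 1 - x, which is exactly what an involution does.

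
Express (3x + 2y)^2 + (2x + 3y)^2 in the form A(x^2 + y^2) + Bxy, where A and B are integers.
13(x^2 + y^2) + 24xy

Expanding: (3x + 2y)^2 = 9x^2 + 12xy + 4y^2
(2x + 3y)^2 = 4x^2 + 12xy + 9y^2
Sum = (9+4)(x^2+y^2) + 24xy = 13(x^2 + y^2) + 24xy
This is symmetric in x and y.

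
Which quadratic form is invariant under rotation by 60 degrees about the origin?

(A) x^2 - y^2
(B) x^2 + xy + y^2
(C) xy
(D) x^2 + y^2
D

Rotation by 60 degrees sends (x, y) to (x/2 - sqrt(3)y/2, sqrt(3)x/2 + y/2).
Substitute the transformed coordinates into each option and compare with the original:
(A) x^2 - y^2  ->  (x/2 - sqrt(3)y/2)^2 - (sqrt(3)x/2 + y/2)^2 = -x^2/2 - sqrt(3)xy + y^2/2   [differs from x^2 - y^2: not invariant]
(B) x^2 + xy + y^2  ->  (x/2 - sqrt(3)y/2)^2 + (x/2 - sqrt(3)y/2)(sqrt(3)x/2 + y/2) + (sqrt(3)x/2 + y/2)^2 = sqrt(3)x^2/4 + x^2 - xy/2 - sqrt(3)y^2/4 + y^2   [differs from x^2 + xy + y^2: not invariant]
(C) xy  ->  (x/2 - sqrt(3)y/2)(sqrt(3)x/2 + y/2) = sqrt(3)x^2/4 - xy/2 - sqrt(3)y^2/4   [differs from xy: not invariant]
(D) x^2 + y^2  ->  (x/2 - sqrt(3)y/2)^2 + (sqrt(3)x/2 + y/2)^2 = x^2 + y^2   [equals x^2 + y^2: invariant]

Only option (D), x^2 + y^2, is unchanged by the transformation.
x^2 + y^2 is the squared distance from the origin, which rotations preserve.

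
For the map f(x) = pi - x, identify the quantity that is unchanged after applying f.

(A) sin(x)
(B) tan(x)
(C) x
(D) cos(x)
A

For f(x) = pi - x:
sin(pi - x) = sin(x), so sine is invariant under this transformation.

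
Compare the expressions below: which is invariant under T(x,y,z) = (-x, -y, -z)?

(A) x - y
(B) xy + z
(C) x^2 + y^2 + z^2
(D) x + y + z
C

Apply T(x,y,z) = (-x, -y, -z) to each option, i.e. replace (x, y, z) by the transformed coordinates.
Substitute the transformed coordinates into each option and compare with the original:
(A) x - y  ->  (-x) - (-y) = -x + y   [differs from x - y: not invariant]
(B) xy + z  ->  (-x)(-y) + (-z) = xy - z   [differs from xy + z: not invariant]
(C) x^2 + y^2 + z^2  ->  (-x)^2 + (-y)^2 + (-z)^2 = x^2 + y^2 + z^2   [equals x^2 + y^2 + z^2: invariant]
(D) x + y + z  ->  (-x) + (-y) + (-z) = -x - y - z   [differs from x + y + z: not invariant]

Only option (C), x^2 + y^2 + z^2, is unchanged by the transformation.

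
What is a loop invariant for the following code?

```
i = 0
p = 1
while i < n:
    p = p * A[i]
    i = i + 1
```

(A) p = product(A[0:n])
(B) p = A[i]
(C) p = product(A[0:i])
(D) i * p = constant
C

A loop invariant must hold before the first iteration and be re-established by every execution of the body.

(C) p = product(A[0:i]): Initially i = 0 and p = 1 = product of the empty slice A[0:0]. If p = product(A[0:i]) holds at the top of an iteration, the body sets p to product(A[0:i]) * A[i] = product(A[0:i+1]) and then i to i+1, so the property is restored. At exit i = n, giving p = product(A[0:n]).

The other options fail:
(A) p = product(A[0:n]): false before the loop (p = 1, not the full product) -- it only becomes true at exit.
(B) p = A[i]: after the first iteration p = A[0] but i = 1; in general p is a product of several elements, not a single one.
(D) i * p = constant: initially i * p = 0, but after one iteration it is 1 * A[0], which is nonzero in general.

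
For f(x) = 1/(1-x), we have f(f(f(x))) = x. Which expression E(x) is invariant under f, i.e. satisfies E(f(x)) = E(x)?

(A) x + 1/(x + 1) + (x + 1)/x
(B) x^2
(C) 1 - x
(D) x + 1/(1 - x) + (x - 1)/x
D

Replace x by f(x) = 1/(1 - x) in each option and simplify. As a quick numerical cross-check, also compare E(3) with E(f(3)) = E(-1/2).

(A) x + 1/(x + 1) + (x + 1)/x  ->  (1/(1 - x)) + 1/((1/(1 - x)) + 1) + ((1/(1 - x)) + 1)/(1/(1 - x)) = (-x^3 + 6x^2 - 11x + 7)/(x^2 - 3x + 2); check: E(3) = 55/12 but E(-1/2) = 1/2.   [not invariant]
(B) x^2  ->  (1/(1 - x))^2 = (x - 1)^(-2); check: E(3) = 9 but E(-1/2) = 1/4.   [not invariant]
(C) 1 - x  ->  1 - (1/(1 - x)) = x/(x - 1); check: E(3) = -2 but E(-1/2) = 3/2.   [not invariant]
(D) x + 1/(1 - x) + (x - 1)/x  ->  (1/(1 - x)) + 1/(1 - (1/(1 - x))) + ((1/(1 - x)) - 1)/(1/(1 - x)), which simplifies back to x + 1/(1 - x) + (x - 1)/x; check: E(3) = 19/6, E(-1/2) = 19/6.   [invariant]

Only (D) is unchanged. Indeed f(f(x)) = 1/(1 - 1/(1-x)) = (1-x)/(-x) = (x-1)/x, so E(x) = x + f(x) + f(f(x)) is the sum over the whole 3-cycle; applying f just permutes the three terms cyclically (x -> f(x) -> f(f(x)) -> x), leaving the sum unchanged.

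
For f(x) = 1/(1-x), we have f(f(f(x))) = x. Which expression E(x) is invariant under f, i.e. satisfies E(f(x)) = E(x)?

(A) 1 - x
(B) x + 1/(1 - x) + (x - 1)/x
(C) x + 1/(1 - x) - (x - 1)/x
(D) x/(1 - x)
B

Replace x by f(x) = 1/(1 - x) in each option and simplify. As a quick numerical cross-check, also compare E(5) with E(f(5)) = E(-1/4).

(A) 1 - x  ->  1 - (1/(1 - x)) = x/(x - 1); check: E(5) = -4 but E(-1/4) = 5/4.   [not invariant]
(B) x + 1/(1 - x) + (x - 1)/x  ->  (1/(1 - x)) + 1/(1 - (1/(1 - x))) + ((1/(1 - x)) - 1)/(1/(1 - x)), which simplifies back to x + 1/(1 - x) + (x - 1)/x; check: E(5) = 111/20, E(-1/4) = 111/20.   [invariant]
(C) x + 1/(1 - x) - (x - 1)/x  ->  (1/(1 - x)) + 1/(1 - (1/(1 - x))) - ((1/(1 - x)) - 1)/(1/(1 - x)) = (x^2(1 - x) - x + (x - 1)^2)/(x(x - 1)); check: E(5) = 79/20 but E(-1/4) = -89/20.   [not invariant]
(D) x/(1 - x)  ->  (1/(1 - x))/(1 - (1/(1 - x))) = -1/x; check: E(5) = -5/4 but E(-1/4) = -1/5.   [not invariant]

Only (B) is unchanged. Indeed f(f(x)) = 1/(1 - 1/(1-x)) = (1-x)/(-x) = (x-1)/x, so E(x) = x + f(x) + f(f(x)) is the sum over the whole 3-cycle; applying f just permutes the three terms cyclically (x -> f(x) -> f(f(x)) -> x), leaving the sum unchanged.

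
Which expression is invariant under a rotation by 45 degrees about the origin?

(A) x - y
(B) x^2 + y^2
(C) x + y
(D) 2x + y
B

A rotation by 45 degrees sends (x, y) to (sqrt(2)x/2 - sqrt(2)y/2, sqrt(2)x/2 + sqrt(2)y/2).
Substitute the transformed coordinates into each option and compare with the original:
(A) x - y  ->  (sqrt(2)x/2 - sqrt(2)y/2) - (sqrt(2)x/2 + sqrt(2)y/2) = -sqrt(2)y   [differs from x - y: not invariant]
(B) x^2 + y^2  ->  (sqrt(2)x/2 - sqrt(2)y/2)^2 + (sqrt(2)x/2 + sqrt(2)y/2)^2 = x^2 + y^2   [equals x^2 + y^2: invariant]
(C) x + y  ->  (sqrt(2)x/2 - sqrt(2)y/2) + (sqrt(2)x/2 + sqrt(2)y/2) = sqrt(2)x   [differs from x + y: not invariant]
(D) 2x + y  ->  2(sqrt(2)x/2 - sqrt(2)y/2) + (sqrt(2)x/2 + sqrt(2)y/2) = 3sqrt(2)x/2 - sqrt(2)y/2   [differs from 2x + y: not invariant]

Only option (B), x^2 + y^2, is unchanged by the transformation.
Geometrically, x^2 + y^2 is the squared distance from the origin, which every rotation about the origin preserves.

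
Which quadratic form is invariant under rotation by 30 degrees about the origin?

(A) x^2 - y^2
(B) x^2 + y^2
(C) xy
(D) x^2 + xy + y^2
B

Rotation by 30 degrees sends (x, y) to (sqrt(3)x/2 - y/2, x/2 + sqrt(3)y/2).
Substitute the transformed coordinates into each option and compare with the original:
(A) x^2 - y^2  ->  (sqrt(3)x/2 - y/2)^2 - (x/2 + sqrt(3)y/2)^2 = x^2/2 - sqrt(3)xy - y^2/2   [differs from x^2 - y^2: not invariant]
(B) x^2 + y^2  ->  (sqrt(3)x/2 - y/2)^2 + (x/2 + sqrt(3)y/2)^2 = x^2 + y^2   [equals x^2 + y^2: invariant]
(C) xy  ->  (sqrt(3)x/2 - y/2)(x/2 + sqrt(3)y/2) = sqrt(3)x^2/4 + xy/2 - sqrt(3)y^2/4   [differs from xy: not invariant]
(D) x^2 + xy + y^2  ->  (sqrt(3)x/2 - y/2)^2 + (sqrt(3)x/2 - y/2)(x/2 + sqrt(3)y/2) + (x/2 + sqrt(3)y/2)^2 = sqrt(3)x^2/4 + x^2 + xy/2 - sqrt(3)y^2/4 + y^2   [differs from x^2 + xy + y^2: not invariant]

Only option (B), x^2 + y^2, is unchanged by the transformation.
x^2 + y^2 is the squared distance from the origin, which rotations preserve.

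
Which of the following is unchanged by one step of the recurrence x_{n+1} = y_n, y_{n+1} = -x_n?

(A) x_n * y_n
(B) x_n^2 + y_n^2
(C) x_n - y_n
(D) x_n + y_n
B

For the recurrence x_{n+1} = y_n, y_{n+1} = -x_n:

x_{n+1}^2 + y_{n+1}^2 = y_n^2 + (-x_n)^2 = x_n^2 + y_n^2
The sum of squares is conserved (like energy in a harmonic oscillator).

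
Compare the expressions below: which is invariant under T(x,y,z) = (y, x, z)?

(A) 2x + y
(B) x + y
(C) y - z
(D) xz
B

Apply T(x,y,z) = (y, x, z) to each option, i.e. replace (x, y, z) by the transformed coordinates.
Substitute the transformed coordinates into each option and compare with the original:
(A) 2x + y  ->  2(y) + (x) = x + 2y   [differs from 2x + y: not invariant]
(B) x + y  ->  (y) + (x) = x + y   [equals x + y: invariant]
(C) y - z  ->  (x) - (z) = x - z   [differs from y - z: not invariant]
(D) xz  ->  (y)(z) = yz   [differs from xz: not invariant]

Only option (B), x + y, is unchanged by the transformation.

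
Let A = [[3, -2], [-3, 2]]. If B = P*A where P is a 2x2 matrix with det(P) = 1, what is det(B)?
0

By the multiplicative property of determinants, det(B) = det(P*A) = det(P) * det(A) = det(A),
so the determinant is invariant under multiplication by any determinant-1 matrix; we just need det(A).

det(A) = (3)(2) - (-2)(-3) = 6 - 6 = 0

Therefore det(B) = 1 * 0 = 0.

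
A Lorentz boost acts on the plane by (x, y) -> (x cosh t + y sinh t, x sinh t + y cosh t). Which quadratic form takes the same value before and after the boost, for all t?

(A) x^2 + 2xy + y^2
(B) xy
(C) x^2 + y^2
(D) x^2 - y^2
D

Write x' = x cosh t + y sinh t, y' = x sinh t + y cosh t and substitute into each option:
(A) x^2 + 2xy + y^2: (x' + y')^2 with x' + y' = (x + y)(cosh t + sinh t) = (x + y)e^t, so it becomes (x + y)^2 e^(2t)   [not invariant for t != 0]
(B) xy: (x cosh t + y sinh t)(x sinh t + y cosh t) = xy(cosh^2 t + sinh^2 t) + (x^2 + y^2) sinh t cosh t = xy cosh 2t + (x^2 + y^2)(sinh 2t)/2   [not invariant for t != 0]
(C) x^2 + y^2: (x cosh t + y sinh t)^2 + (x sinh t + y cosh t)^2 = (x^2 + y^2)(cosh^2 t + sinh^2 t) + 4xy sinh t cosh t = (x^2 + y^2) cosh 2t + 2xy sinh 2t   [not invariant for t != 0]
(D) x^2 - y^2: (x cosh t + y sinh t)^2 - (x sinh t + y cosh t)^2 = x^2(cosh^2 t - sinh^2 t) + 2xy(cosh t sinh t - sinh t cosh t) + y^2(sinh^2 t - cosh^2 t) = x^2 - y^2   [invariant, using cosh^2 t - sinh^2 t = 1]

Only (D) x^2 - y^2 is unchanged; it is the Minkowski form preserved by Lorentz boosts, just as x^2 + y^2 is preserved by ordinary rotations.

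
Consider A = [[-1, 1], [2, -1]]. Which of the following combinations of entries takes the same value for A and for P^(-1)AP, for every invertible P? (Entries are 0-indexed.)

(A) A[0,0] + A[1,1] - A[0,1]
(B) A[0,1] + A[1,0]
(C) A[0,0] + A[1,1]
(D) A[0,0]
C

A[0,0] + A[1,1] is the trace of A. By the cyclic property of the trace, tr(P^(-1)AP) = tr(APP^(-1)) = tr(A), so it is the same for every matrix similar to A.

The other combinations are not similarity invariants. For example, take P = [[1, 1], [0, 1]] (det P = 1), so P^(-1) = [[1, -1], [0, 1]] and
B = P^(-1)AP = [[-3, -1], [2, 1]].
Evaluating each option on A and on B:
(A) A[0,0] + A[1,1] - A[0,1]: -3 for A, -1 for B -> changes
(B) A[0,1] + A[1,0]: 3 for A, 1 for B -> changes
(C) A[0,0] + A[1,1]: -2 for A, -2 for B -> unchanged
(D) A[0,0]: -1 for A, -3 for B -> changes

Only (C) A[0,0] + A[1,1] = -2 survives (and it does so for every P, not just this one), so it is the invariant.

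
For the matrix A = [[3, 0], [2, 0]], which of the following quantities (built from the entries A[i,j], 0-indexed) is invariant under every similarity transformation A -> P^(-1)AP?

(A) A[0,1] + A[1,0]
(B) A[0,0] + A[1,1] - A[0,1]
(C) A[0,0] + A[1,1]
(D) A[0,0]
C

A[0,0] + A[1,1] is the trace of A. By the cyclic property of the trace, tr(P^(-1)AP) = tr(APP^(-1)) = tr(A), so it is the same for every matrix similar to A.

The other combinations are not similarity invariants. For example, take P = [[1, 2], [0, 1]] (det P = 1), so P^(-1) = [[1, -2], [0, 1]] and
B = P^(-1)AP = [[-1, -2], [2, 4]].
Evaluating each option on A and on B:
(A) A[0,1] + A[1,0]: 2 for A, 0 for B -> changes
(B) A[0,0] + A[1,1] - A[0,1]: 3 for A, 5 for B -> changes
(C) A[0,0] + A[1,1]: 3 for A, 3 for B -> unchanged
(D) A[0,0]: 3 for A, -1 for B -> changes

Only (C) A[0,0] + A[1,1] = 3 survives (and it does so for every P, not just this one), so it is the invariant.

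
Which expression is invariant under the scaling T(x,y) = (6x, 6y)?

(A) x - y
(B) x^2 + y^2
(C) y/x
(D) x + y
C

Under the uniform scaling T(x,y) = (6x, 6y):
Substitute the transformed coordinates into each option and compare with the original:
(A) x - y  ->  (6x) - (6y) = 6x - 6y   [differs from x - y: not invariant]
(B) x^2 + y^2  ->  (6x)^2 + (6y)^2 = 36x^2 + 36y^2   [differs from x^2 + y^2: not invariant]
(C) y/x  ->  (6y)/(6x) = y/x   [equals y/x: invariant]
(D) x + y  ->  (6x) + (6y) = 6x + 6y   [differs from x + y: not invariant]

Only option (C), y/x, is unchanged by the transformation.
The common factor 6 cancels in a ratio of coordinates, while sums, products and sums of squares pick up factors of 6 or 36.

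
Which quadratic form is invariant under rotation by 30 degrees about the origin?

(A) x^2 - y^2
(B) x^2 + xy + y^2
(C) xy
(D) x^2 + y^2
D

Rotation by 30 degrees sends (x, y) to (sqrt(3)x/2 - y/2, x/2 + sqrt(3)y/2).
Substitute the transformed coordinates into each option and compare with the original:
(A) x^2 - y^2  ->  (sqrt(3)x/2 - y/2)^2 - (x/2 + sqrt(3)y/2)^2 = x^2/2 - sqrt(3)xy - y^2/2   [differs from x^2 - y^2: not invariant]
(B) x^2 + xy + y^2  ->  (sqrt(3)x/2 - y/2)^2 + (sqrt(3)x/2 - y/2)(x/2 + sqrt(3)y/2) + (x/2 + sqrt(3)y/2)^2 = sqrt(3)x^2/4 + x^2 + xy/2 - sqrt(3)y^2/4 + y^2   [differs from x^2 + xy + y^2: not invariant]
(C) xy  ->  (sqrt(3)x/2 - y/2)(x/2 + sqrt(3)y/2) = sqrt(3)x^2/4 + xy/2 - sqrt(3)y^2/4   [differs from xy: not invariant]
(D) x^2 + y^2  ->  (sqrt(3)x/2 - y/2)^2 + (x/2 + sqrt(3)y/2)^2 = x^2 + y^2   [equals x^2 + y^2: invariant]

Only option (D), x^2 + y^2, is unchanged by the transformation.
x^2 + y^2 is the squared distance from the origin, which rotations preserve.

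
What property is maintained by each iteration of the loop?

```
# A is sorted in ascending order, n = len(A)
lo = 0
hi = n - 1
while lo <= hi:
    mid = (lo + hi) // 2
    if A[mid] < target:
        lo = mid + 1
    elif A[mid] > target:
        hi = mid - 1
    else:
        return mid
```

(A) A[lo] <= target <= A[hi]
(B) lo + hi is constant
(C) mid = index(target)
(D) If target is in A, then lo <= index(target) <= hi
D

A loop invariant must hold before the first iteration and be re-established by every execution of the body.

(D) If target is in A, then lo <= index(target) <= hi: Before the loop [lo, hi] = [0, n-1] covers every index. When A[mid] < target, sortedness puts target strictly to the right of mid, so setting lo = mid + 1 keeps index(target) in [lo, hi]; symmetrically for hi = mid - 1. Hence 'if target is in A then lo <= index(target) <= hi' holds after every iteration, and when lo > hi it proves target is absent.

The other options fail:
(A) A[lo] <= target <= A[hi]: fails when target is not in A (e.g. target < A[0] already violates it before the loop), so it is not maintained in general.
(B) lo + hi is constant: each iteration moves exactly one of lo, hi, so lo + hi changes (e.g. 0 + (n-1) becomes (mid+1) + (n-1)).
(C) mid = index(target): mid is just the current probe; it equals index(target) only on the iteration that returns.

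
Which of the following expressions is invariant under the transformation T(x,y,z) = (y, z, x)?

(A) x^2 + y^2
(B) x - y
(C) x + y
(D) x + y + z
D

Apply T(x,y,z) = (y, z, x) to each option, i.e. replace (x, y, z) by the transformed coordinates.
Substitute the transformed coordinates into each option and compare with the original:
(A) x^2 + y^2  ->  (y)^2 + (z)^2 = y^2 + z^2   [differs from x^2 + y^2: not invariant]
(B) x - y  ->  (y) - (z) = y - z   [differs from x - y: not invariant]
(C) x + y  ->  (y) + (z) = y + z   [differs from x + y: not invariant]
(D) x + y + z  ->  (y) + (z) + (x) = x + y + z   [equals x + y + z: invariant]

Only option (D), x + y + z, is unchanged by the transformation.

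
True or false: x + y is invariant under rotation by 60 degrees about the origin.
False

Applying rotation by 60 degrees: x' = x*cos(60 degrees) - y*sin(60 degrees) = x/2 - sqrt(3)y/2, y' = x*sin(60 degrees) + y*cos(60 degrees) = sqrt(3)x/2 + y/2

Substituting into x + y:
(x/2 - sqrt(3)y/2) + (sqrt(3)x/2 + y/2)
= x/2 + sqrt(3)x/2 - sqrt(3)y/2 + y/2

This differs from the original expression x + y, so it is NOT invariant.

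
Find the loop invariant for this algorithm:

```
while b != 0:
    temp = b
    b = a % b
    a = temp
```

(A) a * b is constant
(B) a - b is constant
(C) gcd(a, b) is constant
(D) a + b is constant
C

A loop invariant must hold before the first iteration and be re-established by every execution of the body.

(C) gcd(a, b) is constant: One iteration replaces (a, b) by (b, a mod b). Since a mod b = a - q*b for an integer q, any common divisor of a and b divides b and a mod b, and conversely; hence gcd(b, a mod b) = gcd(a, b). For instance (20, 9) -> (9, 2) keeps gcd = 1. At exit b = 0 and a = gcd of the original inputs.

The other options fail:
(A) a * b is constant: e.g. (a, b) = (20, 9) -> (9, 2): the product goes from 180 to 18.
(B) a - b is constant: e.g. (a, b) = (20, 9) -> (9, 2): the difference goes from 11 to 7.
(D) a + b is constant: e.g. (a, b) = (20, 9) -> (9, 2): the sum goes from 29 to 11.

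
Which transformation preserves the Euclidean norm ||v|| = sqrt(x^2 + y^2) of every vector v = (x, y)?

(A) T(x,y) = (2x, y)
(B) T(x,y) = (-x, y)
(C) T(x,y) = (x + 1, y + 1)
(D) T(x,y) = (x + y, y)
B

A transformation preserves a norm if ||T(v)|| = ||v|| for every v; a single vector where the norm changes rules an option out.

(A) T(x,y) = (2x, y): v = (1, 0) has norm sqrt((1)^2 + (0)^2) = 1, but T(v) = (2, 0) has norm 2 -- not preserved.
(B) T(x,y) = (-x, y): preserves the norm -- it is an orthogonal map (a rotation/reflection), and (-x)^2 + (y)^2 simplifies to x^2 + y^2.
(C) T(x,y) = (x + 1, y + 1): v = (1, 0) has norm sqrt((1)^2 + (0)^2) = 1, but T(v) = (2, 1) has norm sqrt(5) -- not preserved.
(D) T(x,y) = (x + y, y): v = (0, 1) has norm sqrt((0)^2 + (1)^2) = 1, but T(v) = (1, 1) has norm sqrt(2) -- not preserved.

Therefore the answer is (B).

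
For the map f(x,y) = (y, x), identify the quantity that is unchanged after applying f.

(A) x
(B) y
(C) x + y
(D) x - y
C

For f(x,y) = (y, x):
After applying f: x' = y, y' = x. So x' + y' = y + x = x + y.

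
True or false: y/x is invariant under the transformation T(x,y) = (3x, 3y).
True

Substitute T(x,y) = (3x, 3y) into the expression and compare with the original.

Original: y/x
After applying T: (3y)/(3x) = y/x

This is identical to the original y/x, so the expression is invariant.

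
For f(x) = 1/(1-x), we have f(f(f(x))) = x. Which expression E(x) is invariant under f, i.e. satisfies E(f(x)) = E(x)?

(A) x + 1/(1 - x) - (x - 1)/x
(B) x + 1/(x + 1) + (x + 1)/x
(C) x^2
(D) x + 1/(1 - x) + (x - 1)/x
D

Replace x by f(x) = 1/(1 - x) in each option and simplify. As a quick numerical cross-check, also compare E(5) with E(f(5)) = E(-1/4).

(A) x + 1/(1 - x) - (x - 1)/x  ->  (1/(1 - x)) + 1/(1 - (1/(1 - x))) - ((1/(1 - x)) - 1)/(1/(1 - x)) = (x^2(1 - x) - x + (x - 1)^2)/(x(x - 1)); check: E(5) = 79/20 but E(-1/4) = -89/20.   [not invariant]
(B) x + 1/(x + 1) + (x + 1)/x  ->  (1/(1 - x)) + 1/((1/(1 - x)) + 1) + ((1/(1 - x)) + 1)/(1/(1 - x)) = (-x^3 + 6x^2 - 11x + 7)/(x^2 - 3x + 2); check: E(5) = 191/30 but E(-1/4) = -23/12.   [not invariant]
(C) x^2  ->  (1/(1 - x))^2 = (x - 1)^(-2); check: E(5) = 25 but E(-1/4) = 1/16.   [not invariant]
(D) x + 1/(1 - x) + (x - 1)/x  ->  (1/(1 - x)) + 1/(1 - (1/(1 - x))) + ((1/(1 - x)) - 1)/(1/(1 - x)), which simplifies back to x + 1/(1 - x) + (x - 1)/x; check: E(5) = 111/20, E(-1/4) = 111/20.   [invariant]

Only (D) is unchanged. Indeed f(f(x)) = 1/(1 - 1/(1-x)) = (1-x)/(-x) = (x-1)/x, so E(x) = x + f(x) + f(f(x)) is the sum over the whole 3-cycle; applying f just permutes the three terms cyclically (x -> f(x) -> f(f(x)) -> x), leaving the sum unchanged.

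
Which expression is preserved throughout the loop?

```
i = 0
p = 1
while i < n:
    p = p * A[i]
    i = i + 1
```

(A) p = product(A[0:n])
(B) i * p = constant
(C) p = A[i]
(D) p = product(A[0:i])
D

A loop invariant must hold before the first iteration and be re-established by every execution of the body.

(D) p = product(A[0:i]): Initially i = 0 and p = 1 = product of the empty slice A[0:0]. If p = product(A[0:i]) holds at the top of an iteration, the body sets p to product(A[0:i]) * A[i] = product(A[0:i+1]) and then i to i+1, so the property is restored. At exit i = n, giving p = product(A[0:n]).

The other options fail:
(A) p = product(A[0:n]): false before the loop (p = 1, not the full product) -- it only becomes true at exit.
(B) i * p = constant: initially i * p = 0, but after one iteration it is 1 * A[0], which is nonzero in general.
(C) p = A[i]: after the first iteration p = A[0] but i = 1; in general p is a product of several elements, not a single one.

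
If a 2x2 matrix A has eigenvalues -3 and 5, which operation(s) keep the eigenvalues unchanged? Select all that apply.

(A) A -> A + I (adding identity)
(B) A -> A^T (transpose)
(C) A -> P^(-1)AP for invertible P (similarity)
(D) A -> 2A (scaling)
B and C

Eigenvalues are preserved by:
1. Similarity transformations: A -> P^(-1)AP (same characteristic polynomial)
2. Transpose: A^T has the same eigenvalues as A

Eigenvalues are NOT preserved by:
- Adding identity: eigenvalues become -3+1, 5+1
- Scaling: eigenvalues become -6, 10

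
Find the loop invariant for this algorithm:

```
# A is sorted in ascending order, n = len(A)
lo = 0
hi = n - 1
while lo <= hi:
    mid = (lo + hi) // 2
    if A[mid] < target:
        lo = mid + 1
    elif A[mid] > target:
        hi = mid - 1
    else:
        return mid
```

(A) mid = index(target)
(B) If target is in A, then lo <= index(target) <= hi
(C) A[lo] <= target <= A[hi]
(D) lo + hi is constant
B

A loop invariant must hold before the first iteration and be re-established by every execution of the body.

(B) If target is in A, then lo <= index(target) <= hi: Before the loop [lo, hi] = [0, n-1] covers every index. When A[mid] < target, sortedness puts target strictly to the right of mid, so setting lo = mid + 1 keeps index(target) in [lo, hi]; symmetrically for hi = mid - 1. Hence 'if target is in A then lo <= index(target) <= hi' holds after every iteration, and when lo > hi it proves target is absent.

The other options fail:
(A) mid = index(target): mid is just the current probe; it equals index(target) only on the iteration that returns.
(C) A[lo] <= target <= A[hi]: fails when target is not in A (e.g. target < A[0] already violates it before the loop), so it is not maintained in general.
(D) lo + hi is constant: each iteration moves exactly one of lo, hi, so lo + hi changes (e.g. 0 + (n-1) becomes (mid+1) + (n-1)).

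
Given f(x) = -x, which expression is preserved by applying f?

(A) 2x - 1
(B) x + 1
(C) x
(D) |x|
D

For f(x) = -x:
Applying f replaces x by -x. Since |-x| = |x|, the absolute value is unchanged by f, whereas x -> -x, 2x - 1 -> -2x - 1 and x + 1 -> -x + 1 all change.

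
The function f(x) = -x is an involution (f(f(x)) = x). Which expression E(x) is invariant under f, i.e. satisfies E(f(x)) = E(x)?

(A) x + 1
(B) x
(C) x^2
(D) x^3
C

Replace x by f(x) = -x in each option and simplify. As a quick numerical cross-check, also compare E(3) with E(f(3)) = E(-3).

(A) x + 1  ->  (-x) + 1 = 1 - x; check: E(3) = 4 but E(-3) = -2.   [not invariant]
(B) x  ->  (-x) = -x; check: E(3) = 3 but E(-3) = -3.   [not invariant]
(C) x^2  ->  (-x)^2, which simplifies back to x^2; check: E(3) = 9, E(-3) = 9.   [invariant]
(D) x^3  ->  (-x)^3 = -x^3; check: E(3) = 27 but E(-3) = -27.   [not invariant]

Only (C) is unchanged. E is symmetric under swapping x with f(x) = -x, which is exactly what an involution does.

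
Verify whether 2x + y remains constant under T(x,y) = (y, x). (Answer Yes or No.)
No

Substitute T(x,y) = (y, x) into the expression and compare with the original.

Original: 2x + y
After applying T: 2(y) + (x) = x + 2y

This differs from the original 2x + y (difference: -x + y), so the expression is NOT invariant.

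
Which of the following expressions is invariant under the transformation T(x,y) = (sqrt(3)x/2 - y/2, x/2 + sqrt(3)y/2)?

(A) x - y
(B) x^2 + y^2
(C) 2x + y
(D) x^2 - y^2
B

An expression E(x,y) is invariant under T if E(T(x,y)) = E(x,y). Here T(x,y) = (sqrt(3)x/2 - y/2, x/2 + sqrt(3)y/2).
Substitute the transformed coordinates into each option and compare with the original:
(A) x - y  ->  (sqrt(3)x/2 - y/2) - (x/2 + sqrt(3)y/2) = -x/2 + sqrt(3)x/2 - sqrt(3)y/2 - y/2   [differs from x - y: not invariant]
(B) x^2 + y^2  ->  (sqrt(3)x/2 - y/2)^2 + (x/2 + sqrt(3)y/2)^2 = x^2 + y^2   [equals x^2 + y^2: invariant]
(C) 2x + y  ->  2(sqrt(3)x/2 - y/2) + (x/2 + sqrt(3)y/2) = x/2 + sqrt(3)x - y + sqrt(3)y/2   [differs from 2x + y: not invariant]
(D) x^2 - y^2  ->  (sqrt(3)x/2 - y/2)^2 - (x/2 + sqrt(3)y/2)^2 = x^2/2 - sqrt(3)xy - y^2/2   [differs from x^2 - y^2: not invariant]

Only option (B), x^2 + y^2, is unchanged by the transformation.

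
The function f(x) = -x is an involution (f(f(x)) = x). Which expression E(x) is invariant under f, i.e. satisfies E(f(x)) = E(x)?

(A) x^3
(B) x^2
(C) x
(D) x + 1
B

Replace x by f(x) = -x in each option and simplify. As a quick numerical cross-check, also compare E(4) with E(f(4)) = E(-4).

(A) x^3  ->  (-x)^3 = -x^3; check: E(4) = 64 but E(-4) = -64.   [not invariant]
(B) x^2  ->  (-x)^2, which simplifies back to x^2; check: E(4) = 16, E(-4) = 16.   [invariant]
(C) x  ->  (-x) = -x; check: E(4) = 4 but E(-4) = -4.   [not invariant]
(D) x + 1  ->  (-x) + 1 = 1 - x; check: E(4) = 5 but E(-4) = -3.   [not invariant]

Only (B) is unchanged. E is symmetric under swapping x with f(x) = -x, which is exactly what an involution does.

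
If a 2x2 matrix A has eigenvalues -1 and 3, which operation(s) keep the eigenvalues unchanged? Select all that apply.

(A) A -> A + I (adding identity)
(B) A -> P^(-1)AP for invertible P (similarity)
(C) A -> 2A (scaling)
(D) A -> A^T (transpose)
B and D

Eigenvalues are preserved by:
1. Similarity transformations: A -> P^(-1)AP (same characteristic polynomial)
2. Transpose: A^T has the same eigenvalues as A

Eigenvalues are NOT preserved by:
- Adding identity: eigenvalues become -1+1, 3+1
- Scaling: eigenvalues become -2, 6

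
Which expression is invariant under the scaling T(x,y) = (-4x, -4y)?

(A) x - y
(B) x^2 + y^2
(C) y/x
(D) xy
C

Under the uniform scaling T(x,y) = (-4x, -4y):
Substitute the transformed coordinates into each option and compare with the original:
(A) x - y  ->  (-4x) - (-4y) = -4x + 4y   [differs from x - y: not invariant]
(B) x^2 + y^2  ->  (-4x)^2 + (-4y)^2 = 16x^2 + 16y^2   [differs from x^2 + y^2: not invariant]
(C) y/x  ->  (-4y)/(-4x) = y/x   [equals y/x: invariant]
(D) xy  ->  (-4x)(-4y) = 16xy   [differs from xy: not invariant]

Only option (C), y/x, is unchanged by the transformation.
The common factor -4 cancels in a ratio of coordinates, while sums, products and sums of squares pick up factors of -4 or 16.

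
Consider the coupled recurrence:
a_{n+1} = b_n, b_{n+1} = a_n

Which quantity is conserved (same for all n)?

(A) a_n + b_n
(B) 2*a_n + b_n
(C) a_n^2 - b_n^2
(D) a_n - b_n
A

Replace a_n by a_{n+1} = b_n and b_n by b_{n+1} = a_n in each option and simplify:
(A) a_n + b_n  ->  (b_n) + (a_n) = a_n + b_n   [conserved]
(B) 2*a_n + b_n  ->  2*(b_n) + (a_n) = a_n + 2*b_n   [not conserved]
(C) a_n^2 - b_n^2  ->  (b_n)^2 - (a_n)^2 = -a_n^2 + b_n^2   [not conserved]
(D) a_n - b_n  ->  (b_n) - (a_n) = -a_n + b_n   [not conserved]

Only (A) a_n + b_n returns to itself after one step, so it is the conserved quantity.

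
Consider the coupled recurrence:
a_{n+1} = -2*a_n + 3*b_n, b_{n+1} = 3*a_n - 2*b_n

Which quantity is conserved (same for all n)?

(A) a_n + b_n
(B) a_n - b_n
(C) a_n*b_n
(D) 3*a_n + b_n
A

Replace a_n by a_{n+1} = -2*a_n + 3*b_n and b_n by b_{n+1} = 3*a_n - 2*b_n in each option and simplify:
(A) a_n + b_n  ->  (-2*a_n + 3*b_n) + (3*a_n - 2*b_n) = a_n + b_n   [conserved]
(B) a_n - b_n  ->  (-2*a_n + 3*b_n) - (3*a_n - 2*b_n) = -5*a_n + 5*b_n   [not conserved]
(C) a_n*b_n  ->  (-2*a_n + 3*b_n)*(3*a_n - 2*b_n) = -6*a_n^2 + 13*a_n*b_n - 6*b_n^2   [not conserved]
(D) 3*a_n + b_n  ->  3*(-2*a_n + 3*b_n) + (3*a_n - 2*b_n) = -3*a_n + 7*b_n   [not conserved]

Only (A) a_n + b_n returns to itself after one step, so it is the conserved quantity.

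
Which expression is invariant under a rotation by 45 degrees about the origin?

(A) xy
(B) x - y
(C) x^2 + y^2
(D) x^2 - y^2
C

A rotation by 45 degrees sends (x, y) to (sqrt(2)x/2 - sqrt(2)y/2, sqrt(2)x/2 + sqrt(2)y/2).
Substitute the transformed coordinates into each option and compare with the original:
(A) xy  ->  (sqrt(2)x/2 - sqrt(2)y/2)(sqrt(2)x/2 + sqrt(2)y/2) = x^2/2 - y^2/2   [differs from xy: not invariant]
(B) x - y  ->  (sqrt(2)x/2 - sqrt(2)y/2) - (sqrt(2)x/2 + sqrt(2)y/2) = -sqrt(2)y   [differs from x - y: not invariant]
(C) x^2 + y^2  ->  (sqrt(2)x/2 - sqrt(2)y/2)^2 + (sqrt(2)x/2 + sqrt(2)y/2)^2 = x^2 + y^2   [equals x^2 + y^2: invariant]
(D) x^2 - y^2  ->  (sqrt(2)x/2 - sqrt(2)y/2)^2 - (sqrt(2)x/2 + sqrt(2)y/2)^2 = -2xy   [differs from x^2 - y^2: not invariant]

Only option (C), x^2 + y^2, is unchanged by the transformation.
Geometrically, x^2 + y^2 is the squared distance from the origin, which every rotation about the origin preserves.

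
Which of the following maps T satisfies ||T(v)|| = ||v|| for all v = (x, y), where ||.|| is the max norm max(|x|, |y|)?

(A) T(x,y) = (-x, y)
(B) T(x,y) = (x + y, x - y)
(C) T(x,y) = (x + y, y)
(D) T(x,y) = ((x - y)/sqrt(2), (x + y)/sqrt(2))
A

A transformation preserves a norm if ||T(v)|| = ||v|| for every v; a single vector where the norm changes rules an option out.

(A) T(x,y) = (-x, y): preserves the norm -- it only permutes the coordinates and/or flips signs, which leaves max(|x|, |y|) unchanged.
(B) T(x,y) = (x + y, x - y): v = (1, 1) has norm max(|1|, |1|) = 1, but T(v) = (2, 0) has norm 2 -- not preserved.
(C) T(x,y) = (x + y, y): v = (1, 1) has norm max(|1|, |1|) = 1, but T(v) = (2, 1) has norm 2 -- not preserved.
(D) T(x,y) = ((x - y)/sqrt(2), (x + y)/sqrt(2)): v = (1, 0) has norm max(|1|, |0|) = 1, but T(v) = (sqrt(2)/2, sqrt(2)/2) has norm sqrt(2)/2 -- not preserved.

Therefore the answer is (A).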